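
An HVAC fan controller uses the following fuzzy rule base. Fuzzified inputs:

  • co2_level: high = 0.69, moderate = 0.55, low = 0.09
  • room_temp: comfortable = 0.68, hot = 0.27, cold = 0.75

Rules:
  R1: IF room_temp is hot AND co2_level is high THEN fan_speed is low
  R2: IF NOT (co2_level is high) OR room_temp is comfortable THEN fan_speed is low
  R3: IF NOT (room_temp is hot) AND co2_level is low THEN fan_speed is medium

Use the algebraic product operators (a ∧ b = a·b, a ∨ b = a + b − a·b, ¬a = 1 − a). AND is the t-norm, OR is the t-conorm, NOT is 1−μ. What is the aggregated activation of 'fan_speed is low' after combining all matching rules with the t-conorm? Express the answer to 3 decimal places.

0.820

R1: hot=0.27, high=0.69; AND[a·b] → w = 0.1863
R2: ¬high=1−0.69=0.31, comfortable=0.68; OR[a + b − a·b] → w = 0.7792
R3: ¬hot=1−0.27=0.73, low=0.09; AND[a·b] → w = 0.0657
Rules with consequent 'low': {R1, R2} → strengths 0.1863, 0.7792
Aggregate via t-conorm [a + b − a·b]: 0.8203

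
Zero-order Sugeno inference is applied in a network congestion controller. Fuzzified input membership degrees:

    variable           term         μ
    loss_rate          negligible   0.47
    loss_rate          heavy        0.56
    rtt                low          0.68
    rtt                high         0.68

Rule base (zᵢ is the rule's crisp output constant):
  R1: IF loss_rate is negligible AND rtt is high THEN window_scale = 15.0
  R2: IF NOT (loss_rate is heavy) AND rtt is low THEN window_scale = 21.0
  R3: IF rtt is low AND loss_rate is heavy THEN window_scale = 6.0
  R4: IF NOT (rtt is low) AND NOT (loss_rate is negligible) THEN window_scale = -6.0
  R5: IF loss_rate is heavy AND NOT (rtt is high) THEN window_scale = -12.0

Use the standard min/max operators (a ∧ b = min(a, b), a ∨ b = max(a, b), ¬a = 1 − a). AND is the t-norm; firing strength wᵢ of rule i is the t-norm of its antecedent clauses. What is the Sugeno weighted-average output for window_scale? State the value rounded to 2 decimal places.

R1 (z=15.0): negligible=0.47, high=0.68; AND[min(a, b)] → w = 0.47
R2 (z=21.0): ¬heavy=1−0.56=0.44, low=0.68; AND[min(a, b)] → w = 0.44
R3 (z=6.0): low=0.68, heavy=0.56; AND[min(a, b)] → w = 0.56
R4 (z=-6.0): ¬low=1−0.68=0.32, ¬negligible=1−0.47=0.53; AND[min(a, b)] → w = 0.32
R5 (z=-12.0): heavy=0.56, ¬high=1−0.68=0.32; AND[min(a, b)] → w = 0.32
Weighted average = (0.47·15.0 + 0.44·21.0 + 0.56·6.0 + 0.32·-6.0 + 0.32·-12.0) / (0.47 + 0.44 + 0.56 + 0.32 + 0.32)
  = 13.8900 / 2.1100 = 6.58

6.58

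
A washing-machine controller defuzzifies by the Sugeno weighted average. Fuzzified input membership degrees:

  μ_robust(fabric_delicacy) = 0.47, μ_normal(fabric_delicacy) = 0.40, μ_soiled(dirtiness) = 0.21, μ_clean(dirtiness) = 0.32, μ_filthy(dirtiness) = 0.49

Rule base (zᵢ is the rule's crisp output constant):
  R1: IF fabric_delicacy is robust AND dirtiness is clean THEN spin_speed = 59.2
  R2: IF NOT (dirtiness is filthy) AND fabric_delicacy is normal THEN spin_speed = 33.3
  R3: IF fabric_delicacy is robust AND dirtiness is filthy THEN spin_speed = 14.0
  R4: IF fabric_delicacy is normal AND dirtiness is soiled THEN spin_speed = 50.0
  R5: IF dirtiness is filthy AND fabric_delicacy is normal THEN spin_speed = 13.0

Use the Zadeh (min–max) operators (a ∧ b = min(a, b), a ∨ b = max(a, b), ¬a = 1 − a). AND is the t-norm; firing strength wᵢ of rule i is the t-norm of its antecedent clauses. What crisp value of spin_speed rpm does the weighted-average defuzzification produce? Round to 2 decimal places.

30.30

R1 (z=59.2): robust=0.47, clean=0.32; AND[min(a, b)] → w = 0.32
R2 (z=33.3): ¬filthy=1−0.49=0.51, normal=0.40; AND[min(a, b)] → w = 0.40
R3 (z=14.0): robust=0.47, filthy=0.49; AND[min(a, b)] → w = 0.47
R4 (z=50.0): normal=0.40, soiled=0.21; AND[min(a, b)] → w = 0.21
R5 (z=13.0): filthy=0.49, normal=0.40; AND[min(a, b)] → w = 0.40
Weighted average = (0.32·59.2 + 0.40·33.3 + 0.47·14.0 + 0.21·50.0 + 0.40·13.0) / (0.32 + 0.40 + 0.47 + 0.21 + 0.40)
  = 54.5440 / 1.8000 = 30.30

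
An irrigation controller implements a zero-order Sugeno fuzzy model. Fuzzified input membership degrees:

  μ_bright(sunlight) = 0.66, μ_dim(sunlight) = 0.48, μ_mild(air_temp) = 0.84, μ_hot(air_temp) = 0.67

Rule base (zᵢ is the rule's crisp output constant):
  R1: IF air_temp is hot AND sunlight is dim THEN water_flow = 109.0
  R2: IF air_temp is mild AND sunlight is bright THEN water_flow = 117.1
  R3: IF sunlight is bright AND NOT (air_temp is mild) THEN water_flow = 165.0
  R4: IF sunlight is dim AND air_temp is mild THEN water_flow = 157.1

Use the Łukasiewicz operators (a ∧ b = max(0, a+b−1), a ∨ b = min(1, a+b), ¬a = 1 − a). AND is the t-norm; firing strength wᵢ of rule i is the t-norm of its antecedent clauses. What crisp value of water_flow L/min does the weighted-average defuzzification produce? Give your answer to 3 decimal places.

129.043

R1 (z=109.0): hot=0.67, dim=0.48; AND[max(0, a+b−1)] → w = 0.15
R2 (z=117.1): mild=0.84, bright=0.66; AND[max(0, a+b−1)] → w = 0.50
R3 (z=165.0): bright=0.66, ¬mild=1−0.84=0.16; AND[max(0, a+b−1)] → w = 0.00
R4 (z=157.1): dim=0.48, mild=0.84; AND[max(0, a+b−1)] → w = 0.32
Weighted average = (0.15·109.0 + 0.50·117.1 + 0.00·165.0 + 0.32·157.1) / (0.15 + 0.50 + 0.00 + 0.32)
  = 125.1720 / 0.9700 = 129.043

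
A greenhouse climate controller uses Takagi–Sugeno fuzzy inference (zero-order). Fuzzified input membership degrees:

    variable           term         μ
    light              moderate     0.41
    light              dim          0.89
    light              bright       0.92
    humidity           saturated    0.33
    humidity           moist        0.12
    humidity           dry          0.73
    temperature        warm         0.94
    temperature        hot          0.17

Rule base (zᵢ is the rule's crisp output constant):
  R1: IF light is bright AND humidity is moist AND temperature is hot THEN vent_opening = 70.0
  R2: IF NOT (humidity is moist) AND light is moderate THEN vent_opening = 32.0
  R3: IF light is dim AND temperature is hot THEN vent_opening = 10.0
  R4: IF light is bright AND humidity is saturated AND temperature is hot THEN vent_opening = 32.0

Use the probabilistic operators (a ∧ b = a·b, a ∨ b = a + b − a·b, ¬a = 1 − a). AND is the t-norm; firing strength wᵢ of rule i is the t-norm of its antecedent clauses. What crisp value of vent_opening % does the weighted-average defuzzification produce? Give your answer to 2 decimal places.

R1 (z=70.0): bright=0.92, moist=0.12, hot=0.17; AND[a·b] → w = 0.0188
R2 (z=32.0): ¬moist=1−0.12=0.88, moderate=0.41; AND[a·b] → w = 0.3608
R3 (z=10.0): dim=0.89, hot=0.17; AND[a·b] → w = 0.1513
R4 (z=32.0): bright=0.92, saturated=0.33, hot=0.17; AND[a·b] → w = 0.0516
Weighted average = (0.0188·70.0 + 0.3608·32.0 + 0.1513·10.0 + 0.0516·32.0) / (0.0188 + 0.3608 + 0.1513 + 0.0516)
  = 16.0239 / 0.5825 = 27.51

27.51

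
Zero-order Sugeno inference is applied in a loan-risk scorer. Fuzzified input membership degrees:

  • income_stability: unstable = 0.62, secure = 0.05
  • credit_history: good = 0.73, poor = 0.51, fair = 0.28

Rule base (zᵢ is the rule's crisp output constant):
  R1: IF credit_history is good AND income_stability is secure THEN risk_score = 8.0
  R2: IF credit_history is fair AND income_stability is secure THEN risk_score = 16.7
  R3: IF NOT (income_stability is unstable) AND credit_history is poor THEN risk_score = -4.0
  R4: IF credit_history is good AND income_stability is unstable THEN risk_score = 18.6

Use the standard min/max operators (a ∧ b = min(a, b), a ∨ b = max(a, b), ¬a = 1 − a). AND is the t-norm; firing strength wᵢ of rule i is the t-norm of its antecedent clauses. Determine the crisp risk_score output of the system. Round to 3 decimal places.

10.225

R1 (z=8.0): good=0.73, secure=0.05; AND[min(a, b)] → w = 0.05
R2 (z=16.7): fair=0.28, secure=0.05; AND[min(a, b)] → w = 0.05
R3 (z=-4.0): ¬unstable=1−0.62=0.38, poor=0.51; AND[min(a, b)] → w = 0.38
R4 (z=18.6): good=0.73, unstable=0.62; AND[min(a, b)] → w = 0.62
Weighted average = (0.05·8.0 + 0.05·16.7 + 0.38·-4.0 + 0.62·18.6) / (0.05 + 0.05 + 0.38 + 0.62)
  = 11.2470 / 1.1000 = 10.225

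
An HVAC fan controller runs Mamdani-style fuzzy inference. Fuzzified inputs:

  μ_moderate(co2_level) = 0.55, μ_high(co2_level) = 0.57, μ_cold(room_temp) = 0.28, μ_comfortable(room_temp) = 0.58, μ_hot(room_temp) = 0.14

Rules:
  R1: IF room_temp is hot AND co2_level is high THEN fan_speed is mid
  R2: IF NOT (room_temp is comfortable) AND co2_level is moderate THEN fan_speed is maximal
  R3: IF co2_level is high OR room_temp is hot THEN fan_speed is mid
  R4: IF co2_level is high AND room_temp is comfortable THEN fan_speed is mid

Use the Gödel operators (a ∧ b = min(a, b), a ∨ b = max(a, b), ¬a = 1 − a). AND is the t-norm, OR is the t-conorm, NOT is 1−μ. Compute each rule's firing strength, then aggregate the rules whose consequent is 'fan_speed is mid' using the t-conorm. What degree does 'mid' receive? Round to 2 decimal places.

R1: hot=0.14, high=0.57; AND[min(a, b)] → w = 0.14
R2: ¬comfortable=1−0.58=0.42, moderate=0.55; AND[min(a, b)] → w = 0.42
R3: high=0.57, hot=0.14; OR[max(a, b)] → w = 0.57
R4: high=0.57, comfortable=0.58; AND[min(a, b)] → w = 0.57
Rules with consequent 'mid': {R1, R3, R4} → strengths 0.14, 0.57, 0.57
Aggregate via t-conorm [max(a, b)]: 0.57

0.57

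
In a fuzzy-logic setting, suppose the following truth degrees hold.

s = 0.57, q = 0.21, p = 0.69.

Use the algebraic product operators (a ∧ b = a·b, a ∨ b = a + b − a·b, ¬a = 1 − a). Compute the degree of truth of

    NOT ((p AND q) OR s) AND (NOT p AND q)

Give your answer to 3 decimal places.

0.024

p AND q = a·b on (0.6900, 0.2100) = 0.1449
(p AND q) OR s = a + b − a·b on (0.1449, 0.5700) = 0.6323
NOT ((p AND q) OR s) = 1 − 0.6323 = 0.3677
NOT p = 1 − 0.6900 = 0.3100
NOT p AND q = a·b on (0.3100, 0.2100) = 0.0651
NOT ((p AND q) OR s) AND (NOT p AND q) = a·b on (0.3677, 0.0651) = 0.0239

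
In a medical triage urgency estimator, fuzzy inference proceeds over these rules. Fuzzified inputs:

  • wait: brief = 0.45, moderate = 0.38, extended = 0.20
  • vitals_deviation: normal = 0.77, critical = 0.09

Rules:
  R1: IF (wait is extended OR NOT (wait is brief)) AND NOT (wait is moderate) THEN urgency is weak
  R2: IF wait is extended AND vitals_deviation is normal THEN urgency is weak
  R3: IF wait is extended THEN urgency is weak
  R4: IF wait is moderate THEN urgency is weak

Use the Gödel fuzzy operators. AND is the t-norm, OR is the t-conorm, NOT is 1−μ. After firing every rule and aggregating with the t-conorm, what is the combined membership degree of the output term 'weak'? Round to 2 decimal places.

0.55

R1: (extended=0.20 OR ¬brief=1−0.45=0.55) = 0.55; AND[min(a, b)] with ¬moderate=1−0.38=0.62 → w = 0.55
R2: extended=0.20, normal=0.77; AND[min(a, b)] → w = 0.20
R3: extended=0.20 → w = 0.20
R4: moderate=0.38 → w = 0.38
Rules with consequent 'weak': {R1, R2, R3, R4} → strengths 0.55, 0.20, 0.20, 0.38
Aggregate via t-conorm [max(a, b)]: 0.55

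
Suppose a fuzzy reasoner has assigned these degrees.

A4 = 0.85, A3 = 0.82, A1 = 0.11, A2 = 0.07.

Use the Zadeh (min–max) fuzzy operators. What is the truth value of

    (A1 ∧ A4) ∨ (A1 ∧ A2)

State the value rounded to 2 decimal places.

A1 ∧ A4 = min(a, b) on (0.11, 0.85) = 0.11
A1 ∧ A2 = min(a, b) on (0.11, 0.07) = 0.07
(A1 ∧ A4) ∨ (A1 ∧ A2) = max(a, b) on (0.11, 0.07) = 0.11

0.11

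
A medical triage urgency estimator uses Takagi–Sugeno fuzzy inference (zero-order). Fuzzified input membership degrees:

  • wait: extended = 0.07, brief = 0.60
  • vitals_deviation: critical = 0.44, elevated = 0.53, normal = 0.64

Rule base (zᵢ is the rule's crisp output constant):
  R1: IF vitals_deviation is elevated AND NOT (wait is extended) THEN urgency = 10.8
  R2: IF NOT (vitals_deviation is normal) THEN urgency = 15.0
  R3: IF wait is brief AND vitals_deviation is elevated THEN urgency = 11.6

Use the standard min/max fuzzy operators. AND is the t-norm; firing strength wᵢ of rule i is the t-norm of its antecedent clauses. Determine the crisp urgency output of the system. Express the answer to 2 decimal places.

12.16

R1 (z=10.8): elevated=0.53, ¬extended=1−0.07=0.93; AND[min(a, b)] → w = 0.53
R2 (z=15.0): ¬normal=1−0.64=0.36 → w = 0.36
R3 (z=11.6): brief=0.60, elevated=0.53; AND[min(a, b)] → w = 0.53
Weighted average = (0.53·10.8 + 0.36·15.0 + 0.53·11.6) / (0.53 + 0.36 + 0.53)
  = 17.2720 / 1.4200 = 12.16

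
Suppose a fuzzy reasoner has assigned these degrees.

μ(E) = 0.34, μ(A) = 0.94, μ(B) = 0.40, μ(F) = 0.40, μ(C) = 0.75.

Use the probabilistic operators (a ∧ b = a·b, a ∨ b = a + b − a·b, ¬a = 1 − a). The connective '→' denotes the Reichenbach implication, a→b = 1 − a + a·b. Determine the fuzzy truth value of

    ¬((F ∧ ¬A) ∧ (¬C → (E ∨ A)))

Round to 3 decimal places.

¬A = 1 − 0.9400 = 0.0600
F ∧ ¬A = a·b on (0.4000, 0.0600) = 0.0240
¬C = 1 − 0.7500 = 0.2500
E ∨ A = a + b − a·b on (0.3400, 0.9400) = 0.9604
¬C → (E ∨ A)  [Reichenbach: 1 − a + a·b] with a=0.2500, b=0.9604 → 0.9901
(F ∧ ¬A) ∧ (¬C → (E ∨ A)) = a·b on (0.0240, 0.9901) = 0.0238
¬((F ∧ ¬A) ∧ (¬C → (E ∨ A))) = 1 − 0.0238 = 0.9762

0.976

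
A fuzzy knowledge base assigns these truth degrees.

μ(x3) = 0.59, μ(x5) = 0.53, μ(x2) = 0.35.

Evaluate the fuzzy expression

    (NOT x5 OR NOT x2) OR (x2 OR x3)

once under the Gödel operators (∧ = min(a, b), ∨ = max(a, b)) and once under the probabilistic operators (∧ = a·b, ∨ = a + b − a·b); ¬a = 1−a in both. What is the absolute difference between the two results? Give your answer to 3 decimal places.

0.301

Under Gödel:
  NOT x5 = 1 − 0.53 = 0.47
  NOT x2 = 1 − 0.35 = 0.65
  NOT x5 OR NOT x2 = max(a, b) on (0.47, 0.65) = 0.65
  x2 OR x3 = max(a, b) on (0.35, 0.59) = 0.59
  (NOT x5 OR NOT x2) OR (x2 OR x3) = max(a, b) on (0.65, 0.59) = 0.65
  → value = 0.6500
Under probabilistic:
  NOT x5 = 1 − 0.5300 = 0.4700
  NOT x2 = 1 − 0.3500 = 0.6500
  NOT x5 OR NOT x2 = a + b − a·b on (0.4700, 0.6500) = 0.8145
  x2 OR x3 = a + b − a·b on (0.3500, 0.5900) = 0.7335
  (NOT x5 OR NOT x2) OR (x2 OR x3) = a + b − a·b on (0.8145, 0.7335) = 0.9506
  → value = 0.9506
|0.6500 − 0.9506| = 0.301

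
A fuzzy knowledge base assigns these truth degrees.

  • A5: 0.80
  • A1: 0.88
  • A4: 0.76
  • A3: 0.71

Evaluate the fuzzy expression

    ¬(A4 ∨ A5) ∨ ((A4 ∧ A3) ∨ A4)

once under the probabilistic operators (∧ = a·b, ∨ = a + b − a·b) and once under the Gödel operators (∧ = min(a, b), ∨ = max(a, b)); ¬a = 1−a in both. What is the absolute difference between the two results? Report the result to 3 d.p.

0.135

Under probabilistic:
  A4 ∨ A5 = a + b − a·b on (0.7600, 0.8000) = 0.9520
  ¬(A4 ∨ A5) = 1 − 0.9520 = 0.0480
  A4 ∧ A3 = a·b on (0.7600, 0.7100) = 0.5396
  (A4 ∧ A3) ∨ A4 = a + b − a·b on (0.5396, 0.7600) = 0.8895
  ¬(A4 ∨ A5) ∨ ((A4 ∧ A3) ∨ A4) = a + b − a·b on (0.0480, 0.8895) = 0.8948
  → value = 0.8948
Under Gödel:
  A4 ∨ A5 = max(a, b) on (0.76, 0.80) = 0.80
  ¬(A4 ∨ A5) = 1 − 0.80 = 0.20
  A4 ∧ A3 = min(a, b) on (0.76, 0.71) = 0.71
  (A4 ∧ A3) ∨ A4 = max(a, b) on (0.71, 0.76) = 0.76
  ¬(A4 ∨ A5) ∨ ((A4 ∧ A3) ∨ A4) = max(a, b) on (0.20, 0.76) = 0.76
  → value = 0.7600
|0.8948 − 0.7600| = 0.135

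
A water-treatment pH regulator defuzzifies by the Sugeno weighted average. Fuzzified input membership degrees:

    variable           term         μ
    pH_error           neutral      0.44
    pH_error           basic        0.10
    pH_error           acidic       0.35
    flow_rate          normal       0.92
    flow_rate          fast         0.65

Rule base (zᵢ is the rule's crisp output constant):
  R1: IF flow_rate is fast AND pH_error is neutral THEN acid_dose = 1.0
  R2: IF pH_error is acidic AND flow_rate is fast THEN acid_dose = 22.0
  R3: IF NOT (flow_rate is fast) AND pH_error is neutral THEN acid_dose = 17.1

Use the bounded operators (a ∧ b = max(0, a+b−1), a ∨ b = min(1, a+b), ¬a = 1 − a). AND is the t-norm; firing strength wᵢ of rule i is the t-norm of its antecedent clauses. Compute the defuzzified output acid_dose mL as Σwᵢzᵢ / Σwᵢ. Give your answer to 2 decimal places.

1.00

R1 (z=1.0): fast=0.65, neutral=0.44; AND[max(0, a+b−1)] → w = 0.09
R2 (z=22.0): acidic=0.35, fast=0.65; AND[max(0, a+b−1)] → w = 0.00
R3 (z=17.1): ¬fast=1−0.65=0.35, neutral=0.44; AND[max(0, a+b−1)] → w = 0.00
Weighted average = (0.09·1.0 + 0.00·22.0 + 0.00·17.1) / (0.09 + 0.00 + 0.00)
  = 0.0900 / 0.0900 = 1.00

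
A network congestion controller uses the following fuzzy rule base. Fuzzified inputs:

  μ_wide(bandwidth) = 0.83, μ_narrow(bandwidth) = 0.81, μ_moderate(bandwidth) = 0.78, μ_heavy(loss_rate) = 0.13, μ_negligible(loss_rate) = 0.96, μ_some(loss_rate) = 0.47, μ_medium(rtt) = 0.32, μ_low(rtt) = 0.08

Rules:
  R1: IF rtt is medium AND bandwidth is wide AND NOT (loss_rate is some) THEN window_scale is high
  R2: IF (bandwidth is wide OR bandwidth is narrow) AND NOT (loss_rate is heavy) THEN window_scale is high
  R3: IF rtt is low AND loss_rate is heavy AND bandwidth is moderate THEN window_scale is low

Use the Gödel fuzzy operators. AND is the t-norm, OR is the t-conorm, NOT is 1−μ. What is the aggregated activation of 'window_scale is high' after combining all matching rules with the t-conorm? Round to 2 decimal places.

0.83

R1: medium=0.32, wide=0.83, ¬some=1−0.47=0.53; AND[min(a, b)] → w = 0.32
R2: (wide=0.83 OR narrow=0.81) = 0.83; AND[min(a, b)] with ¬heavy=1−0.13=0.87 → w = 0.83
R3: low=0.08, heavy=0.13, moderate=0.78; AND[min(a, b)] → w = 0.08
Rules with consequent 'high': {R1, R2} → strengths 0.32, 0.83
Aggregate via t-conorm [max(a, b)]: 0.83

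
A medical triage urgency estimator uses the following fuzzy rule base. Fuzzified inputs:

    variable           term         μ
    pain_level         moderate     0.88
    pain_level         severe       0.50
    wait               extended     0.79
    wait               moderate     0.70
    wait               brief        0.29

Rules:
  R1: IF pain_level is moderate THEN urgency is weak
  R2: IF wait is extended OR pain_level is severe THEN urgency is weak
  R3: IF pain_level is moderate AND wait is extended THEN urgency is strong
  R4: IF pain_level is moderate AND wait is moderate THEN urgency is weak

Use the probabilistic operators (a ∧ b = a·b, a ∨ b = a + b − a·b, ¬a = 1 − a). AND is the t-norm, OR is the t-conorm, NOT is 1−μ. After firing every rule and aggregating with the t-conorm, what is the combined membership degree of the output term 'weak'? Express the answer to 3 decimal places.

0.995

R1: moderate=0.88 → w = 0.8800
R2: extended=0.79, severe=0.50; OR[a + b − a·b] → w = 0.8950
R3: moderate=0.88, extended=0.79; AND[a·b] → w = 0.6952
R4: moderate=0.88, moderate=0.70; AND[a·b] → w = 0.6160
Rules with consequent 'weak': {R1, R2, R4} → strengths 0.8800, 0.8950, 0.6160
Aggregate via t-conorm [a + b − a·b]: 0.9952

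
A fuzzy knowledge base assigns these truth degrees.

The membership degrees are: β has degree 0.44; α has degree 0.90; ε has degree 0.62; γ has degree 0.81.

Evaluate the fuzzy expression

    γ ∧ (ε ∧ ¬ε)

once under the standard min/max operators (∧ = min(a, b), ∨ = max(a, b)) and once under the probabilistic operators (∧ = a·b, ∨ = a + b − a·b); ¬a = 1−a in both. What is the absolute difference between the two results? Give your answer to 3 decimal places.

Under standard min/max:
  ¬ε = 1 − 0.62 = 0.38
  ε ∧ ¬ε = min(a, b) on (0.62, 0.38) = 0.38
  γ ∧ (ε ∧ ¬ε) = min(a, b) on (0.81, 0.38) = 0.38
  → value = 0.3800
Under probabilistic:
  ¬ε = 1 − 0.6200 = 0.3800
  ε ∧ ¬ε = a·b on (0.6200, 0.3800) = 0.2356
  γ ∧ (ε ∧ ¬ε) = a·b on (0.8100, 0.2356) = 0.1908
  → value = 0.1908
|0.3800 − 0.1908| = 0.189

0.189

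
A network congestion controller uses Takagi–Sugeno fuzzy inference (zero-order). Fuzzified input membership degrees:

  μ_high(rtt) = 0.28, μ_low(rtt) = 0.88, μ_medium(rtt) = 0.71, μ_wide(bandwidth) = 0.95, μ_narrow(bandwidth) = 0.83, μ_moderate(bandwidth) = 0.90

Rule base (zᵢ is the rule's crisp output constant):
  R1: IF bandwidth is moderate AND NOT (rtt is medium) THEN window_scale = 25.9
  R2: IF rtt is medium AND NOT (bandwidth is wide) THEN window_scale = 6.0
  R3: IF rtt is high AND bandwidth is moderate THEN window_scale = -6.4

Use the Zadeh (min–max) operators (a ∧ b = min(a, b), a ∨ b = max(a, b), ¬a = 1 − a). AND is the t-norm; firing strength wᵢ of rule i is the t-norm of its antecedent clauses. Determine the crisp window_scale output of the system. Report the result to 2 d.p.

R1 (z=25.9): moderate=0.90, ¬medium=1−0.71=0.29; AND[min(a, b)] → w = 0.29
R2 (z=6.0): medium=0.71, ¬wide=1−0.95=0.05; AND[min(a, b)] → w = 0.05
R3 (z=-6.4): high=0.28, moderate=0.90; AND[min(a, b)] → w = 0.28
Weighted average = (0.29·25.9 + 0.05·6.0 + 0.28·-6.4) / (0.29 + 0.05 + 0.28)
  = 6.0190 / 0.6200 = 9.71

9.71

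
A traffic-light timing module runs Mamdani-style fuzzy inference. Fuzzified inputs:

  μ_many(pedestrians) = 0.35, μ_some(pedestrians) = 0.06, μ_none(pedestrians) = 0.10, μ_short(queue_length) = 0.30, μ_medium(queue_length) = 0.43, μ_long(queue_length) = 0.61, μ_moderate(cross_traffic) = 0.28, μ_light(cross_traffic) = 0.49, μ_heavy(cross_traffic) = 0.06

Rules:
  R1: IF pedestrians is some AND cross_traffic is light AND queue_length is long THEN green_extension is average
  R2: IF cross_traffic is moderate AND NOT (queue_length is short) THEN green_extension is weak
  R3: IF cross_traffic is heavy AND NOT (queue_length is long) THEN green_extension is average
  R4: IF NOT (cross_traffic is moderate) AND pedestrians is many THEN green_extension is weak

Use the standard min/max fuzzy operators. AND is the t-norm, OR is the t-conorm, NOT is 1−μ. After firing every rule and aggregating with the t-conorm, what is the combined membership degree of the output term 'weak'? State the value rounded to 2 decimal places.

0.35

R1: some=0.06, light=0.49, long=0.61; AND[min(a, b)] → w = 0.06
R2: moderate=0.28, ¬short=1−0.30=0.70; AND[min(a, b)] → w = 0.28
R3: heavy=0.06, ¬long=1−0.61=0.39; AND[min(a, b)] → w = 0.06
R4: ¬moderate=1−0.28=0.72, many=0.35; AND[min(a, b)] → w = 0.35
Rules with consequent 'weak': {R2, R4} → strengths 0.28, 0.35
Aggregate via t-conorm [max(a, b)]: 0.35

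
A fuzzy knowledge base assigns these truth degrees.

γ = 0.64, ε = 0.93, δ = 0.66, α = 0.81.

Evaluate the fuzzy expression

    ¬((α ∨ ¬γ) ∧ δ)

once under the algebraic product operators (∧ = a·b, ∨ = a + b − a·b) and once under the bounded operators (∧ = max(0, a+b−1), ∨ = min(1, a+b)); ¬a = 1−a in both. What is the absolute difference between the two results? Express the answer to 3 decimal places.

0.080

Under algebraic product:
  ¬γ = 1 − 0.6400 = 0.3600
  α ∨ ¬γ = a + b − a·b on (0.8100, 0.3600) = 0.8784
  (α ∨ ¬γ) ∧ δ = a·b on (0.8784, 0.6600) = 0.5797
  ¬((α ∨ ¬γ) ∧ δ) = 1 − 0.5797 = 0.4203
  → value = 0.4203
Under bounded:
  ¬γ = 1 − 0.64 = 0.36
  α ∨ ¬γ = min(1, a+b) on (0.81, 0.36) = 1.00
  (α ∨ ¬γ) ∧ δ = max(0, a+b−1) on (1.00, 0.66) = 0.66
  ¬((α ∨ ¬γ) ∧ δ) = 1 − 0.66 = 0.34
  → value = 0.3400
|0.4203 − 0.3400| = 0.080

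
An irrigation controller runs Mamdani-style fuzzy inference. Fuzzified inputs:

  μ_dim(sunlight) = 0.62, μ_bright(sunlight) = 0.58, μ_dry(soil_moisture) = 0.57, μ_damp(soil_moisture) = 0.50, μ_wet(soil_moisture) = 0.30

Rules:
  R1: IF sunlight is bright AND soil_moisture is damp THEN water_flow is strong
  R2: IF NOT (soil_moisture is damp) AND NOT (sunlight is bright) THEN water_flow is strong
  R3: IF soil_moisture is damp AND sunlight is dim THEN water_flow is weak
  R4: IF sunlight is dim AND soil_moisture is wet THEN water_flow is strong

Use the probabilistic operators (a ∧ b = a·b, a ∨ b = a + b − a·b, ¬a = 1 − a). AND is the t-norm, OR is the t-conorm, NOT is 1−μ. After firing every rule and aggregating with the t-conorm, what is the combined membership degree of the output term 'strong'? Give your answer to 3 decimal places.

R1: bright=0.58, damp=0.50; AND[a·b] → w = 0.2900
R2: ¬damp=1−0.50=0.50, ¬bright=1−0.58=0.42; AND[a·b] → w = 0.2100
R3: damp=0.50, dim=0.62; AND[a·b] → w = 0.3100
R4: dim=0.62, wet=0.30; AND[a·b] → w = 0.1860
Rules with consequent 'strong': {R1, R2, R4} → strengths 0.2900, 0.2100, 0.1860
Aggregate via t-conorm [a + b − a·b]: 0.5434

0.543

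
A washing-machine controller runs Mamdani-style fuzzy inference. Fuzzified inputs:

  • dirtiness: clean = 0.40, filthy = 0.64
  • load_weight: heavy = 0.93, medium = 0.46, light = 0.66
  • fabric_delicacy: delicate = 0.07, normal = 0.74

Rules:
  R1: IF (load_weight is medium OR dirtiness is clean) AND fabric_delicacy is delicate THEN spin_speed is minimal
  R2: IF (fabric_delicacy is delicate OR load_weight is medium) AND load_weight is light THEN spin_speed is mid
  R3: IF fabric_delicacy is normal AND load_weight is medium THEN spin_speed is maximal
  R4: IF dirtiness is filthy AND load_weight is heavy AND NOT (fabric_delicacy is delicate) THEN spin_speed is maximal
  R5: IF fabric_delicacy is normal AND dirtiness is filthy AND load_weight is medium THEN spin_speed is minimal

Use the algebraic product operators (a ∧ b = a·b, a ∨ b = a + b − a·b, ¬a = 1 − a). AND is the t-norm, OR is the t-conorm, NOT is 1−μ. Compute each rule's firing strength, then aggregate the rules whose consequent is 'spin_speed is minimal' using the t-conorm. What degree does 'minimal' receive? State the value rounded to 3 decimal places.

R1: (medium=0.46 OR clean=0.40) = 0.6760; AND[a·b] with delicate=0.07 → w = 0.0473
R2: (delicate=0.07 OR medium=0.46) = 0.4978; AND[a·b] with light=0.66 → w = 0.3285
R3: normal=0.74, medium=0.46; AND[a·b] → w = 0.3404
R4: filthy=0.64, heavy=0.93, ¬delicate=1−0.07=0.93; AND[a·b] → w = 0.5535
R5: normal=0.74, filthy=0.64, medium=0.46; AND[a·b] → w = 0.2179
Rules with consequent 'minimal': {R1, R5} → strengths 0.0473, 0.2179
Aggregate via t-conorm [a + b − a·b]: 0.2549

0.255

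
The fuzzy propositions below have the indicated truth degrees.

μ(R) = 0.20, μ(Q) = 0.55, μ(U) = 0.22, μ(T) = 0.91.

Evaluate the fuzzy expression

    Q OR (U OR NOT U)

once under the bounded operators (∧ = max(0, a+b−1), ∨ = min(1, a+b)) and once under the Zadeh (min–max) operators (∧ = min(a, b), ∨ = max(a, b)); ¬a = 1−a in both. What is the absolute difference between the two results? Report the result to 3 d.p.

Under bounded:
  NOT U = 1 − 0.22 = 0.78
  U OR NOT U = min(1, a+b) on (0.22, 0.78) = 1.00
  Q OR (U OR NOT U) = min(1, a+b) on (0.55, 1.00) = 1.00
  → value = 1.0000
Under Zadeh (min–max):
  NOT U = 1 − 0.22 = 0.78
  U OR NOT U = max(a, b) on (0.22, 0.78) = 0.78
  Q OR (U OR NOT U) = max(a, b) on (0.55, 0.78) = 0.78
  → value = 0.7800
|1.0000 − 0.7800| = 0.220

0.220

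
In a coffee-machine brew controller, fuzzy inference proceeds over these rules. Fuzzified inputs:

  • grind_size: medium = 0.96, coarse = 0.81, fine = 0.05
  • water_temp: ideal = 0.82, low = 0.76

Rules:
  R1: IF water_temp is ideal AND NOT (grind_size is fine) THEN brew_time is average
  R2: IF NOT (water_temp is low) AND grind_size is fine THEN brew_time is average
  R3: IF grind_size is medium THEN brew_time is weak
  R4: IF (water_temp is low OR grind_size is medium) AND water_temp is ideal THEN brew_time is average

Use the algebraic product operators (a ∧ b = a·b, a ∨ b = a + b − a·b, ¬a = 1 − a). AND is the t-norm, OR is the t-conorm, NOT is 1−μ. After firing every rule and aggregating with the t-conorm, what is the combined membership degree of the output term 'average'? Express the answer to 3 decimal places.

0.959

R1: ideal=0.82, ¬fine=1−0.05=0.95; AND[a·b] → w = 0.7790
R2: ¬low=1−0.76=0.24, fine=0.05; AND[a·b] → w = 0.0120
R3: medium=0.96 → w = 0.9600
R4: (low=0.76 OR medium=0.96) = 0.9904; AND[a·b] with ideal=0.82 → w = 0.8121
Rules with consequent 'average': {R1, R2, R4} → strengths 0.7790, 0.0120, 0.8121
Aggregate via t-conorm [a + b − a·b]: 0.9590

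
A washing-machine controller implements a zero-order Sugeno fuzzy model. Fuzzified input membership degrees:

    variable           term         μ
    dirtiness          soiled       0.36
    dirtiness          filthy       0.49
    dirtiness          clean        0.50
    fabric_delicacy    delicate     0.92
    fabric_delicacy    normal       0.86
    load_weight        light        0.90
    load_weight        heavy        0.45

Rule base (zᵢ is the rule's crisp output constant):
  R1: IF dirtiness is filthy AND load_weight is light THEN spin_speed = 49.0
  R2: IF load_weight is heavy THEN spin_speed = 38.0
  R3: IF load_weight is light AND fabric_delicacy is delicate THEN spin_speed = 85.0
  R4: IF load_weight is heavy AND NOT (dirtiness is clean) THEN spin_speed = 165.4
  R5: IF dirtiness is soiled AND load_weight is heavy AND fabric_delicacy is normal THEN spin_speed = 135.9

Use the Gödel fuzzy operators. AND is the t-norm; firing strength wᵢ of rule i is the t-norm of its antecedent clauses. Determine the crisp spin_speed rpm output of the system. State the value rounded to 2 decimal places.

R1 (z=49.0): filthy=0.49, light=0.90; AND[min(a, b)] → w = 0.49
R2 (z=38.0): heavy=0.45 → w = 0.45
R3 (z=85.0): light=0.90, delicate=0.92; AND[min(a, b)] → w = 0.90
R4 (z=165.4): heavy=0.45, ¬clean=1−0.50=0.50; AND[min(a, b)] → w = 0.45
R5 (z=135.9): soiled=0.36, heavy=0.45, normal=0.86; AND[min(a, b)] → w = 0.36
Weighted average = (0.49·49.0 + 0.45·38.0 + 0.90·85.0 + 0.45·165.4 + 0.36·135.9) / (0.49 + 0.45 + 0.90 + 0.45 + 0.36)
  = 240.9640 / 2.6500 = 90.93

90.93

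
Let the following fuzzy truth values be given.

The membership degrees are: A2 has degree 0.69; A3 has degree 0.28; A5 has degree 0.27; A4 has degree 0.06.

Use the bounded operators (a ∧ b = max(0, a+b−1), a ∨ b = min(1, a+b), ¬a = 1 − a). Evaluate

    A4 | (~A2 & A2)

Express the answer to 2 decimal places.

~A2 = 1 − 0.69 = 0.31
~A2 & A2 = max(0, a+b−1) on (0.31, 0.69) = 0.00
A4 | (~A2 & A2) = min(1, a+b) on (0.06, 0.00) = 0.06

0.06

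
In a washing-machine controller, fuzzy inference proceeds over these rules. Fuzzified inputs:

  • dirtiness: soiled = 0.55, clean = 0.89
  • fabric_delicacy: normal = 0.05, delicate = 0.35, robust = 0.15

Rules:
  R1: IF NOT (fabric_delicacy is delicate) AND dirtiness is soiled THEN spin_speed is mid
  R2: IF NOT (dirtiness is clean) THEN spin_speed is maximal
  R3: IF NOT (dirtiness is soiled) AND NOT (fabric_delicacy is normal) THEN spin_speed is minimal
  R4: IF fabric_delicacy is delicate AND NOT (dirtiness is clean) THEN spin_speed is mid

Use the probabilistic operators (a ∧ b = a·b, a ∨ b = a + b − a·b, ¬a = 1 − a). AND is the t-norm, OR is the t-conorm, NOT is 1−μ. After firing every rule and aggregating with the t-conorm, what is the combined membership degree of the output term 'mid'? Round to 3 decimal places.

R1: ¬delicate=1−0.35=0.65, soiled=0.55; AND[a·b] → w = 0.3575
R2: ¬clean=1−0.89=0.11 → w = 0.1100
R3: ¬soiled=1−0.55=0.45, ¬normal=1−0.05=0.95; AND[a·b] → w = 0.4275
R4: delicate=0.35, ¬clean=1−0.89=0.11; AND[a·b] → w = 0.0385
Rules with consequent 'mid': {R1, R4} → strengths 0.3575, 0.0385
Aggregate via t-conorm [a + b − a·b]: 0.3822

0.382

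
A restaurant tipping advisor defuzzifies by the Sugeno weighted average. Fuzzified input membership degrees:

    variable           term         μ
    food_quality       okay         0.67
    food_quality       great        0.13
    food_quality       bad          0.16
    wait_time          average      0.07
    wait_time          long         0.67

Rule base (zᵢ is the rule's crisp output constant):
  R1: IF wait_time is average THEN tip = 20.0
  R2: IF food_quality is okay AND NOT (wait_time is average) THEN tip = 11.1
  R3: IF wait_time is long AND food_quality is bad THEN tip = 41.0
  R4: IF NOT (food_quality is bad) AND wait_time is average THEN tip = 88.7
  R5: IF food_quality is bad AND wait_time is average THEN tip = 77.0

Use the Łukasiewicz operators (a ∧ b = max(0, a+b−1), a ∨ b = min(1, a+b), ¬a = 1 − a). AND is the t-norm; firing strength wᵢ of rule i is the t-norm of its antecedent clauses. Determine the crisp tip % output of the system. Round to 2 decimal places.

R1 (z=20.0): average=0.07 → w = 0.07
R2 (z=11.1): okay=0.67, ¬average=1−0.07=0.93; AND[max(0, a+b−1)] → w = 0.60
R3 (z=41.0): long=0.67, bad=0.16; AND[max(0, a+b−1)] → w = 0.00
R4 (z=88.7): ¬bad=1−0.16=0.84, average=0.07; AND[max(0, a+b−1)] → w = 0.00
R5 (z=77.0): bad=0.16, average=0.07; AND[max(0, a+b−1)] → w = 0.00
Weighted average = (0.07·20.0 + 0.60·11.1 + 0.00·41.0 + 0.00·88.7 + 0.00·77.0) / (0.07 + 0.60 + 0.00 + 0.00 + 0.00)
  = 8.0600 / 0.6700 = 12.03

12.03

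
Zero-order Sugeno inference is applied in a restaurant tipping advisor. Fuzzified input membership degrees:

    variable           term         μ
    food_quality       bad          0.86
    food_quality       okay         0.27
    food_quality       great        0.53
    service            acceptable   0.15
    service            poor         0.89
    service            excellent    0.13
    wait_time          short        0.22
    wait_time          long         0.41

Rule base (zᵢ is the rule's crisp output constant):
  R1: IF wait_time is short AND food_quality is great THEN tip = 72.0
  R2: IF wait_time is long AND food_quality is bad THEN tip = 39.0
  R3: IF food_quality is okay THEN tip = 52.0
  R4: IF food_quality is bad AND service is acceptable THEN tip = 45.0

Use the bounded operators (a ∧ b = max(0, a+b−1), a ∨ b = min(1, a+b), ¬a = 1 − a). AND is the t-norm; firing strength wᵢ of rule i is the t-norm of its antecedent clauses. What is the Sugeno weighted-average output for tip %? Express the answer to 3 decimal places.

R1 (z=72.0): short=0.22, great=0.53; AND[max(0, a+b−1)] → w = 0.00
R2 (z=39.0): long=0.41, bad=0.86; AND[max(0, a+b−1)] → w = 0.27
R3 (z=52.0): okay=0.27 → w = 0.27
R4 (z=45.0): bad=0.86, acceptable=0.15; AND[max(0, a+b−1)] → w = 0.01
Weighted average = (0.00·72.0 + 0.27·39.0 + 0.27·52.0 + 0.01·45.0) / (0.00 + 0.27 + 0.27 + 0.01)
  = 25.0200 / 0.5500 = 45.491

45.491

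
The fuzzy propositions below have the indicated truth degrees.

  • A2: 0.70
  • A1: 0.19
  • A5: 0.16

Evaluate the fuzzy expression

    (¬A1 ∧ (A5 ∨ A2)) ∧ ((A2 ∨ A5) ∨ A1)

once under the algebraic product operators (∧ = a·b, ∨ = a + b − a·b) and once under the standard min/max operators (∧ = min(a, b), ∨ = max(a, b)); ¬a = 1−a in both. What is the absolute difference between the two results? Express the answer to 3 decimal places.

Under algebraic product:
  ¬A1 = 1 − 0.1900 = 0.8100
  A5 ∨ A2 = a + b − a·b on (0.1600, 0.7000) = 0.7480
  ¬A1 ∧ (A5 ∨ A2) = a·b on (0.8100, 0.7480) = 0.6059
  A2 ∨ A5 = a + b − a·b on (0.7000, 0.1600) = 0.7480
  (A2 ∨ A5) ∨ A1 = a + b − a·b on (0.7480, 0.1900) = 0.7959
  (¬A1 ∧ (A5 ∨ A2)) ∧ ((A2 ∨ A5) ∨ A1) = a·b on (0.6059, 0.7959) = 0.4822
  → value = 0.4822
Under standard min/max:
  ¬A1 = 1 − 0.19 = 0.81
  A5 ∨ A2 = max(a, b) on (0.16, 0.70) = 0.70
  ¬A1 ∧ (A5 ∨ A2) = min(a, b) on (0.81, 0.70) = 0.70
  A2 ∨ A5 = max(a, b) on (0.70, 0.16) = 0.70
  (A2 ∨ A5) ∨ A1 = max(a, b) on (0.70, 0.19) = 0.70
  (¬A1 ∧ (A5 ∨ A2)) ∧ ((A2 ∨ A5) ∨ A1) = min(a, b) on (0.70, 0.70) = 0.70
  → value = 0.7000
|0.4822 − 0.7000| = 0.218

0.218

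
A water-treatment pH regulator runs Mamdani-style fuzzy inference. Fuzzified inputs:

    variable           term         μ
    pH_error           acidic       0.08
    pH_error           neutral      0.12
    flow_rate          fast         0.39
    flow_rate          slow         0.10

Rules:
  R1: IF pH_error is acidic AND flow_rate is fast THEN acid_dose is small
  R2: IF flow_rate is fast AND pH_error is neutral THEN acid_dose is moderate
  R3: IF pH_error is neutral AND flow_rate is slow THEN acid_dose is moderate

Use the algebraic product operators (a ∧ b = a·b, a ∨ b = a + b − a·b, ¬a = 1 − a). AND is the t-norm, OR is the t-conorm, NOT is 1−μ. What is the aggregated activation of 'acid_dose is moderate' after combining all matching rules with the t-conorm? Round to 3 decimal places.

0.058

R1: acidic=0.08, fast=0.39; AND[a·b] → w = 0.0312
R2: fast=0.39, neutral=0.12; AND[a·b] → w = 0.0468
R3: neutral=0.12, slow=0.10; AND[a·b] → w = 0.0120
Rules with consequent 'moderate': {R2, R3} → strengths 0.0468, 0.0120
Aggregate via t-conorm [a + b − a·b]: 0.0582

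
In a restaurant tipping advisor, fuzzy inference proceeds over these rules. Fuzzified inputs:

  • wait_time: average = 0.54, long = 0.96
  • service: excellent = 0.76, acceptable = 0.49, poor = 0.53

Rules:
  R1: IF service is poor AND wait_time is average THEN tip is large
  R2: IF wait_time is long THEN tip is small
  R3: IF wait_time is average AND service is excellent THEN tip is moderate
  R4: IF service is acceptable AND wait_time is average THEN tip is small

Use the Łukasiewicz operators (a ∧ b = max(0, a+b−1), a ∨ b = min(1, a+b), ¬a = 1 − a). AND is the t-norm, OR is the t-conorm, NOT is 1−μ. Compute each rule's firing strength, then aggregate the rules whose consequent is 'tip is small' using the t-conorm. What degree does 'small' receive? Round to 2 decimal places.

0.99

R1: poor=0.53, average=0.54; AND[max(0, a+b−1)] → w = 0.07
R2: long=0.96 → w = 0.96
R3: average=0.54, excellent=0.76; AND[max(0, a+b−1)] → w = 0.30
R4: acceptable=0.49, average=0.54; AND[max(0, a+b−1)] → w = 0.03
Rules with consequent 'small': {R2, R4} → strengths 0.96, 0.03
Aggregate via t-conorm [min(1, a+b)]: 0.99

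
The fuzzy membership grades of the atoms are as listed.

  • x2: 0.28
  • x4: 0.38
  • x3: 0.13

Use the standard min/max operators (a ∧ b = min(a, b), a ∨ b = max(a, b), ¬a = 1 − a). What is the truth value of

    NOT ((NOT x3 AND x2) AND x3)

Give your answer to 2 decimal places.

NOT x3 = 1 − 0.13 = 0.87
NOT x3 AND x2 = min(a, b) on (0.87, 0.28) = 0.28
(NOT x3 AND x2) AND x3 = min(a, b) on (0.28, 0.13) = 0.13
NOT ((NOT x3 AND x2) AND x3) = 1 − 0.13 = 0.87

0.87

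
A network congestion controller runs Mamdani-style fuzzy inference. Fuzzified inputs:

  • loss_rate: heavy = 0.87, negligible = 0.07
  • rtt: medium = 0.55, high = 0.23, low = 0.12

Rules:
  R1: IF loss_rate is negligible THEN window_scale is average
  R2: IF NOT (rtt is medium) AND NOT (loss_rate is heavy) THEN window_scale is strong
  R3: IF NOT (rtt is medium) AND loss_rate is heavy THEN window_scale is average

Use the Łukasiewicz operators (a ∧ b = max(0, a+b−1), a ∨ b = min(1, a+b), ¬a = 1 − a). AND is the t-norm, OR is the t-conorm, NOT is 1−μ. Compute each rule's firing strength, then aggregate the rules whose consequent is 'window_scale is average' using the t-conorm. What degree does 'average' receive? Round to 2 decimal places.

R1: negligible=0.07 → w = 0.07
R2: ¬medium=1−0.55=0.45, ¬heavy=1−0.87=0.13; AND[max(0, a+b−1)] → w = 0.00
R3: ¬medium=1−0.55=0.45, heavy=0.87; AND[max(0, a+b−1)] → w = 0.32
Rules with consequent 'average': {R1, R3} → strengths 0.07, 0.32
Aggregate via t-conorm [min(1, a+b)]: 0.39

0.39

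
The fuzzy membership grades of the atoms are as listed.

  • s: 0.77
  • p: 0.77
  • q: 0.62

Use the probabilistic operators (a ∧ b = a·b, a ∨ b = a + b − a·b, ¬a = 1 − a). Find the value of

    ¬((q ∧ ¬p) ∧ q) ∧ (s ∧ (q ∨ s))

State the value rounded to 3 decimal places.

¬p = 1 − 0.7700 = 0.2300
q ∧ ¬p = a·b on (0.6200, 0.2300) = 0.1426
(q ∧ ¬p) ∧ q = a·b on (0.1426, 0.6200) = 0.0884
¬((q ∧ ¬p) ∧ q) = 1 − 0.0884 = 0.9116
q ∨ s = a + b − a·b on (0.6200, 0.7700) = 0.9126
s ∧ (q ∨ s) = a·b on (0.7700, 0.9126) = 0.7027
¬((q ∧ ¬p) ∧ q) ∧ (s ∧ (q ∨ s)) = a·b on (0.9116, 0.7027) = 0.6406

0.641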